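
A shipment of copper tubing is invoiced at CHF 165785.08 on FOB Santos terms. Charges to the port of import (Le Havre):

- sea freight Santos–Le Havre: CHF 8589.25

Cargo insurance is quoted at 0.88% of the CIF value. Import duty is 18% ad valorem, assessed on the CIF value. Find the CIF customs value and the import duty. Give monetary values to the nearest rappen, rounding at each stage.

Let C be the CIF value. C = FOB price + freight + 0.88% × C
C − 0.88% × C = 165785.08 + 8589.25
0.9912 × C = 174374.33
C = 174374.33 / 0.9912 = 175922.45
Insurance premium = 0.88% × 175922.45 = 1548.12
Import duty = 175922.45 × 18% = 31666.04

CIF value: CHF 175922.45; import duty: CHF 31666.04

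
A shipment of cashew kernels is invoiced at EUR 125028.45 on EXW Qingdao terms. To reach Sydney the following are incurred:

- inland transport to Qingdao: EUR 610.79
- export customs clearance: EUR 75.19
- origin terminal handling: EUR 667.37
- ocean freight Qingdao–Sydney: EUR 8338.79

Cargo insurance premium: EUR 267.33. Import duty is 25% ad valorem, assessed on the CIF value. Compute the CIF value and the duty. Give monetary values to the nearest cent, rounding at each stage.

CIF value: EUR 134987.92; import duty: EUR 33746.98

CIF = EXW price + pre-shipment costs + freight + insurance
CIF = 125028.45 + 610.79 + 75.19 + 667.37 + 8338.79 + 267.33 = 134987.92
Import duty = 134987.92 × 25% = 33746.98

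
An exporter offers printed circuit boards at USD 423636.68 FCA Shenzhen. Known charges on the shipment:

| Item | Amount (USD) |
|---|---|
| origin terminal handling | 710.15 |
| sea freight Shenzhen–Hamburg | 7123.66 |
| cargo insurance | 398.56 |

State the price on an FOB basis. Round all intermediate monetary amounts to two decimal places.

FOB price: USD 424346.83

Not relevant to the conversion: freight, insurance — on the buyer under both terms; not part of either seller's price.
From FCA to FOB, the seller additionally bears: origin terminal.
FOB price = 423636.68 + 710.15 = 424346.83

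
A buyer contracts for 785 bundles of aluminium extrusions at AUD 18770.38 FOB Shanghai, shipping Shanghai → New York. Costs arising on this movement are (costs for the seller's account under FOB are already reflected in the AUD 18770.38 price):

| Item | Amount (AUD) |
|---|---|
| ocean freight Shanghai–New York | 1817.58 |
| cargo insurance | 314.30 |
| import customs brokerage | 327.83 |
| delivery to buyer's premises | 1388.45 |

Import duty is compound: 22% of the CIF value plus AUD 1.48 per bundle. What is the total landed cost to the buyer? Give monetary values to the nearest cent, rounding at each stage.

Total landed cost: AUD 28378.84

FOB: the seller bears costs until goods are on board at the origin port; the buyer bears freight, insurance and all costs thereafter.
CIF value = FOB price + freight + insurance = 18770.38 + 1817.58 + 314.30 = 20902.26
Ad valorem component: 20902.26 × 22% = 4598.50
Specific component: 785 × 1.48 = 1161.80
Import duty = 4598.50 + 1161.80 = 5760.30
Buyer bears: freight 1817.58 + insurance 314.30 + brokerage 327.83 + delivery 1388.45 + duty 5760.30 = 9608.46
Landed cost = invoice 18770.38 + 9608.46 = 28378.84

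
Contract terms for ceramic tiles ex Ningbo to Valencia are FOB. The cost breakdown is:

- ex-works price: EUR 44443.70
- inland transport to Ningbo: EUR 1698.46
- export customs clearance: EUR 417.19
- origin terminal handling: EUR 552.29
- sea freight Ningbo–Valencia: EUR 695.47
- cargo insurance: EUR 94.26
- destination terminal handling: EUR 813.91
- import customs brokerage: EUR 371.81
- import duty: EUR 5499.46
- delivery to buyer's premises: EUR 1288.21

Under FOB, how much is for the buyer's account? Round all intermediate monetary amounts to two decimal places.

FOB: the seller bears costs until goods are on board at the origin port; the buyer bears freight, insurance and all costs thereafter.
Seller's account: goods 44443.70 + inland to port 1698.46 + export clearance 417.19 + origin terminal 552.29 = 47111.64
Buyer's account: freight 695.47 + insurance 94.26 + destination terminal 813.91 + brokerage 371.81 + duty 5499.46 + delivery 1288.21 = 8763.12

Buyer's account: EUR 8763.12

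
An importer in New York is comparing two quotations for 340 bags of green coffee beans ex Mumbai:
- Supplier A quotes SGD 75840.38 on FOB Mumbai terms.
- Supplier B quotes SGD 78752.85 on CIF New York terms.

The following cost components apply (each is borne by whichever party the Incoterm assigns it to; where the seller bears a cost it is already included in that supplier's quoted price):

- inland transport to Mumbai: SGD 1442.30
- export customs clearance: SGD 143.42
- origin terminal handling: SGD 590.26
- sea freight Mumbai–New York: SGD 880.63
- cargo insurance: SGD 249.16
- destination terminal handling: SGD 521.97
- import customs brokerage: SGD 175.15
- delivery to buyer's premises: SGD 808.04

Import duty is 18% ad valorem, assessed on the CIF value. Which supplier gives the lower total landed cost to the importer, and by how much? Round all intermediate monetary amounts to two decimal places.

Supplier A is cheaper by SGD 2103.56

Supplier A (FOB):
CIF value = FOB price + freight + insurance = 75840.38 + 880.63 + 249.16 = 76970.17
Import duty = 76970.17 × 18% = 13854.63
Buyer bears (A): 880.63 + 249.16 + 521.97 + 175.15 + 808.04 = 2634.95
Landed cost (A) = invoice 75840.38 + 2634.95 + duty 13854.63 = 92329.96
Supplier B (CIF):
The CIF price already equals the CIF value: 78752.85
Import duty = 78752.85 × 18% = 14175.51
Buyer bears (B): 521.97 + 175.15 + 808.04 = 1505.16
Landed cost (B) = invoice 78752.85 + 1505.16 + duty 14175.51 = 94433.52
Difference = |92329.96 − 94433.52| = 2103.56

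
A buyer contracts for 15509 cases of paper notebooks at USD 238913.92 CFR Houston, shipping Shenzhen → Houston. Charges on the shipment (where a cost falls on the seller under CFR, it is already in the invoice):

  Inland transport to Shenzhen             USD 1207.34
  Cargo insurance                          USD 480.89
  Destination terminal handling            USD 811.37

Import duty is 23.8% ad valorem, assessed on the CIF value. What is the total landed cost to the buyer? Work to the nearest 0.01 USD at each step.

Total landed cost: USD 297182.14

CFR: the seller pays costs through ocean freight to the destination port, but not insurance.
Already in the invoice (seller's account under CFR): inland to port — exclude.
CIF value = CFR price + insurance = 238913.92 + 480.89 = 239394.81
Import duty = 239394.81 × 23.8% = 56975.96
Buyer bears: insurance 480.89 + destination terminal 811.37 + duty 56975.96 = 58268.22
Landed cost = invoice 238913.92 + 58268.22 = 297182.14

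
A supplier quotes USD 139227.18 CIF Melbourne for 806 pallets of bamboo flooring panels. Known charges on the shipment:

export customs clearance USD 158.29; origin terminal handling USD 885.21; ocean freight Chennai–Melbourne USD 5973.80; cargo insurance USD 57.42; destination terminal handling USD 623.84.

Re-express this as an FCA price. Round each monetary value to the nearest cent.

Not relevant to the conversion: export clearance — on the seller under both CIF and FCA; already in the CIF price and stays in the FCA price. destination terminal — on the buyer under both terms; not part of either seller's price.
From CIF to FCA, the seller no longer bears: origin terminal, freight, insurance.
FCA price = 139227.18 − 885.21 − 5973.80 − 57.42 = 132310.75

FCA price: USD 132310.75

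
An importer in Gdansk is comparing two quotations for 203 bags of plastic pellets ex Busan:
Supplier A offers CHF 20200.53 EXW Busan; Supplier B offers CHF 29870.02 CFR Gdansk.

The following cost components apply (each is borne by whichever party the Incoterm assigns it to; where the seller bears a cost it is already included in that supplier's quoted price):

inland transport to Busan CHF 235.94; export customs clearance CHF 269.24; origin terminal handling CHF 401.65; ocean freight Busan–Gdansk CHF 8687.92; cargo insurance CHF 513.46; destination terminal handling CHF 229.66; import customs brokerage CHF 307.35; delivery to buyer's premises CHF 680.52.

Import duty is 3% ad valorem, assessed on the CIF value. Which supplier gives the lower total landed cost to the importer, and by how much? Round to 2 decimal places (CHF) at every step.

Supplier A is cheaper by CHF 76.98

Supplier A (EXW):
CIF value = EXW price + inland to port + export clearance + origin terminal + freight + insurance = 20200.53 + 235.94 + 269.24 + 401.65 + 8687.92 + 513.46 = 30308.74
Import duty = 30308.74 × 3% = 909.26
Buyer bears (A): 235.94 + 269.24 + 401.65 + 8687.92 + 513.46 + 229.66 + 307.35 + 680.52 = 11325.74
Landed cost (A) = invoice 20200.53 + 11325.74 + duty 909.26 = 32435.53
Supplier B (CFR):
CIF value = CFR price + insurance = 29870.02 + 513.46 = 30383.48
Import duty = 30383.48 × 3% = 911.50
Buyer bears (B): 513.46 + 229.66 + 307.35 + 680.52 = 1730.99
Landed cost (B) = invoice 29870.02 + 1730.99 + duty 911.50 = 32512.51
Difference = |32435.53 − 32512.51| = 76.98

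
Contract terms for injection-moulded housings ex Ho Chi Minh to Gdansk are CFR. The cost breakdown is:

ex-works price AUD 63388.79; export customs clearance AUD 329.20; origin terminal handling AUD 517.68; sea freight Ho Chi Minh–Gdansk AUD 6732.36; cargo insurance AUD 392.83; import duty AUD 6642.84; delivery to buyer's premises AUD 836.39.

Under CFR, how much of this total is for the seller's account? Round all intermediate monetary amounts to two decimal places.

CFR: the seller pays costs through ocean freight to the destination port, but not insurance.
Seller's account: goods 63388.79 + export clearance 329.20 + origin terminal 517.68 + freight 6732.36 = 70968.03
Buyer's account: insurance 392.83 + duty 6642.84 + delivery 836.39 = 7872.06

Seller's account: AUD 70968.03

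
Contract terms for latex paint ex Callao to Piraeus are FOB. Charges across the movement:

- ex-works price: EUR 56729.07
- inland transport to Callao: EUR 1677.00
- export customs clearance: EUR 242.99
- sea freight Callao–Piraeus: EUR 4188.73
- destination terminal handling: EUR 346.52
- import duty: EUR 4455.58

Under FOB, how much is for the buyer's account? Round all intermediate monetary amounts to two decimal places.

Buyer's account: EUR 8990.83

FOB: the seller bears costs until goods are on board at the origin port; the buyer bears freight, insurance and all costs thereafter.
Seller's account: goods 56729.07 + inland to port 1677.00 + export clearance 242.99 = 58649.06
Buyer's account: freight 4188.73 + destination terminal 346.52 + duty 4455.58 = 8990.83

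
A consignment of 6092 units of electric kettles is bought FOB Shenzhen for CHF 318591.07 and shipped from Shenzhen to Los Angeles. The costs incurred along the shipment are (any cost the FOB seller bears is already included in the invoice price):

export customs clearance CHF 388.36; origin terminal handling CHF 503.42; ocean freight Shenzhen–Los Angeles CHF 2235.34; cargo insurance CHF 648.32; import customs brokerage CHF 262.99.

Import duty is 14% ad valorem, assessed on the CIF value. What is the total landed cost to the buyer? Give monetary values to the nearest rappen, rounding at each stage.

FOB: the seller bears costs until goods are on board at the origin port; the buyer bears freight, insurance and all costs thereafter.
Already in the invoice (seller's account under FOB): export clearance, origin terminal — exclude.
CIF value = FOB price + freight + insurance = 318591.07 + 2235.34 + 648.32 = 321474.73
Import duty = 321474.73 × 14% = 45006.46
Buyer bears: freight 2235.34 + insurance 648.32 + brokerage 262.99 + duty 45006.46 = 48153.11
Landed cost = invoice 318591.07 + 48153.11 = 366744.18

Total landed cost: CHF 366744.18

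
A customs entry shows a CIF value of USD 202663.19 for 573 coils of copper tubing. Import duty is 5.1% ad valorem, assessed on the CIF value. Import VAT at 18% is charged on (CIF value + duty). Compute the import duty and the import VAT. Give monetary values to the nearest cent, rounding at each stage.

Import duty: USD 10335.82; import VAT: USD 38339.82

Import duty = 202663.19 × 5.1% = 10335.82
VAT base = CIF + duty = 202663.19 + 10335.82 = 212999.01
Import VAT = 212999.01 × 18% = 38339.82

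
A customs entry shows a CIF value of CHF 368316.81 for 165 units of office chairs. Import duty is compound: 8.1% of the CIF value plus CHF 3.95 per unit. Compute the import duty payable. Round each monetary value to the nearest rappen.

Import duty: CHF 30485.41

Ad valorem component: 368316.81 × 8.1% = 29833.66
Specific component: 165 × 3.95 = 651.75
Import duty = 29833.66 + 651.75 = 30485.41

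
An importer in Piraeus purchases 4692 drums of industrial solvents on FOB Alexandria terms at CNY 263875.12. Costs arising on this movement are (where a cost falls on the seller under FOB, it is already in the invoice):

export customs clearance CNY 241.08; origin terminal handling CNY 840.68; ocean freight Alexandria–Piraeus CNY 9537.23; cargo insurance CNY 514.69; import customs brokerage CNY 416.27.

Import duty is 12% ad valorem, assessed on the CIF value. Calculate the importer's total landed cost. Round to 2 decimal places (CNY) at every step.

Total landed cost: CNY 307214.55

FOB: the seller bears costs until goods are on board at the origin port; the buyer bears freight, insurance and all costs thereafter.
Already in the invoice (seller's account under FOB): export clearance, origin terminal — exclude.
CIF value = FOB price + freight + insurance = 263875.12 + 9537.23 + 514.69 = 273927.04
Import duty = 273927.04 × 12% = 32871.24
Buyer bears: freight 9537.23 + insurance 514.69 + brokerage 416.27 + duty 32871.24 = 43339.43
Landed cost = invoice 263875.12 + 43339.43 = 307214.55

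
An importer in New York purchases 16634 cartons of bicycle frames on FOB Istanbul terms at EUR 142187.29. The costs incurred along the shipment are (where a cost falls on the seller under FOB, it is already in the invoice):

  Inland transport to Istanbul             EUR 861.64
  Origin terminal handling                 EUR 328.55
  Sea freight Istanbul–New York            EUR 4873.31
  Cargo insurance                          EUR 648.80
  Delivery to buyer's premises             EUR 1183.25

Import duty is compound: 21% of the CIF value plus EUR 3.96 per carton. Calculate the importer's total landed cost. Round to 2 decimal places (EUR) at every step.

FOB: the seller bears costs until goods are on board at the origin port; the buyer bears freight, insurance and all costs thereafter.
Already in the invoice (seller's account under FOB): inland to port, origin terminal — exclude.
CIF value = FOB price + freight + insurance = 142187.29 + 4873.31 + 648.80 = 147709.40
Ad valorem component: 147709.40 × 21% = 31018.97
Specific component: 16634 × 3.96 = 65870.64
Import duty = 31018.97 + 65870.64 = 96889.61
Buyer bears: freight 4873.31 + insurance 648.80 + delivery 1183.25 + duty 96889.61 = 103594.97
Landed cost = invoice 142187.29 + 103594.97 = 245782.26

Total landed cost: EUR 245782.26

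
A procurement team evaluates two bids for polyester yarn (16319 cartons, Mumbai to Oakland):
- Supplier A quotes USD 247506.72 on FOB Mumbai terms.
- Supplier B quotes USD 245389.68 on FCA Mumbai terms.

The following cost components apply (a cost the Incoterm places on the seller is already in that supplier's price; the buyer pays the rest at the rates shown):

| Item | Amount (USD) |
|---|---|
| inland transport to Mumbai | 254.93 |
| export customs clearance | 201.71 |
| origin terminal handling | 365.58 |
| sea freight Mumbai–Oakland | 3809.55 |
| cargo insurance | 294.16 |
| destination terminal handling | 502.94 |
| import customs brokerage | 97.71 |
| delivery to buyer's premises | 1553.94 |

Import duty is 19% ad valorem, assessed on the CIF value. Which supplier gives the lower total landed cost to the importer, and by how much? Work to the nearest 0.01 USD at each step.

Supplier B is cheaper by USD 2084.24

Supplier A (FOB):
CIF value = FOB price + freight + insurance = 247506.72 + 3809.55 + 294.16 = 251610.43
Import duty = 251610.43 × 19% = 47805.98
Buyer bears (A): 3809.55 + 294.16 + 502.94 + 97.71 + 1553.94 = 6258.30
Landed cost (A) = invoice 247506.72 + 6258.30 + duty 47805.98 = 301571.00
Supplier B (FCA):
CIF value = FCA price + origin terminal + freight + insurance = 245389.68 + 365.58 + 3809.55 + 294.16 = 249858.97
Import duty = 249858.97 × 19% = 47473.20
Buyer bears (B): 365.58 + 3809.55 + 294.16 + 502.94 + 97.71 + 1553.94 = 6623.88
Landed cost (B) = invoice 245389.68 + 6623.88 + duty 47473.20 = 299486.76
Difference = |301571.00 − 299486.76| = 2084.24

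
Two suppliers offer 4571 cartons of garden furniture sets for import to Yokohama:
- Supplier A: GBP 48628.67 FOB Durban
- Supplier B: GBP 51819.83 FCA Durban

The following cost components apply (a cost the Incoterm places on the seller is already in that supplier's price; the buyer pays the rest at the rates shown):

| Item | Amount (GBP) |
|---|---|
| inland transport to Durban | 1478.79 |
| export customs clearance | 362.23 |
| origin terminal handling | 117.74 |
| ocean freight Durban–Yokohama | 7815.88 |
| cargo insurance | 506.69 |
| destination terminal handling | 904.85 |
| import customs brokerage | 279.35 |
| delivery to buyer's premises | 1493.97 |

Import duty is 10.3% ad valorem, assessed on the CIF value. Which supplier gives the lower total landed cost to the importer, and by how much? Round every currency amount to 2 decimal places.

Supplier A is cheaper by GBP 3649.71

Supplier A (FOB):
CIF value = FOB price + freight + insurance = 48628.67 + 7815.88 + 506.69 = 56951.24
Import duty = 56951.24 × 10.3% = 5865.98
Buyer bears (A): 7815.88 + 506.69 + 904.85 + 279.35 + 1493.97 = 11000.74
Landed cost (A) = invoice 48628.67 + 11000.74 + duty 5865.98 = 65495.39
Supplier B (FCA):
CIF value = FCA price + origin terminal + freight + insurance = 51819.83 + 117.74 + 7815.88 + 506.69 = 60260.14
Import duty = 60260.14 × 10.3% = 6206.79
Buyer bears (B): 117.74 + 7815.88 + 506.69 + 904.85 + 279.35 + 1493.97 = 11118.48
Landed cost (B) = invoice 51819.83 + 11118.48 + duty 6206.79 = 69145.10
Difference = |65495.39 − 69145.10| = 3649.71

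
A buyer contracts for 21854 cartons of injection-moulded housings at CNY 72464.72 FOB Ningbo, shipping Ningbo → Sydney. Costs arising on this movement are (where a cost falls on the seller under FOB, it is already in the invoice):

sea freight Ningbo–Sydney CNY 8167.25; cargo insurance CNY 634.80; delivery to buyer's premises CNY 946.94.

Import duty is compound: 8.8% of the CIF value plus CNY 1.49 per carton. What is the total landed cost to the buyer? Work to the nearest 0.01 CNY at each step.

Total landed cost: CNY 121927.65

FOB: the seller bears costs until goods are on board at the origin port; the buyer bears freight, insurance and all costs thereafter.
CIF value = FOB price + freight + insurance = 72464.72 + 8167.25 + 634.80 = 81266.77
Ad valorem component: 81266.77 × 8.8% = 7151.48
Specific component: 21854 × 1.49 = 32562.46
Import duty = 7151.48 + 32562.46 = 39713.94
Buyer bears: freight 8167.25 + insurance 634.80 + delivery 946.94 + duty 39713.94 = 49462.93
Landed cost = invoice 72464.72 + 49462.93 = 121927.65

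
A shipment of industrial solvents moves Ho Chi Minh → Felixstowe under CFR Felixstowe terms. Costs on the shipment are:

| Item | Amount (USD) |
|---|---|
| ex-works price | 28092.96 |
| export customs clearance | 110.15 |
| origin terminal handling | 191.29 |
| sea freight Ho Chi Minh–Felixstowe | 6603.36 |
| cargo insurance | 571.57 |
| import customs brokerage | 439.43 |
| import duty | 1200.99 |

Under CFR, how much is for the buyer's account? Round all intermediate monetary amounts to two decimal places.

CFR: the seller pays costs through ocean freight to the destination port, but not insurance.
Seller's account: goods 28092.96 + export clearance 110.15 + origin terminal 191.29 + freight 6603.36 = 34997.76
Buyer's account: insurance 571.57 + brokerage 439.43 + duty 1200.99 = 2211.99

Buyer's account: USD 2211.99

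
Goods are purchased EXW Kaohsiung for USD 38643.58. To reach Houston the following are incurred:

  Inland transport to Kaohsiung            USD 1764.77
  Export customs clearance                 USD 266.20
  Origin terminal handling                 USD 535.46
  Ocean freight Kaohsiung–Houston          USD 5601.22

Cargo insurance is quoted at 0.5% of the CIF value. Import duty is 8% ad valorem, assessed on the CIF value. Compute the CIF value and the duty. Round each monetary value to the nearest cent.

Let C be the CIF value. C = EXW price + pre-shipment costs + freight + 0.5% × C
C − 0.5% × C = 38643.58 + 1764.77 + 266.20 + 535.46 + 5601.22
0.995 × C = 46811.23
C = 46811.23 / 0.995 = 47046.46
Insurance premium = 0.5% × 47046.46 = 235.23
Import duty = 47046.46 × 8% = 3763.72

CIF value: USD 47046.46; import duty: USD 3763.72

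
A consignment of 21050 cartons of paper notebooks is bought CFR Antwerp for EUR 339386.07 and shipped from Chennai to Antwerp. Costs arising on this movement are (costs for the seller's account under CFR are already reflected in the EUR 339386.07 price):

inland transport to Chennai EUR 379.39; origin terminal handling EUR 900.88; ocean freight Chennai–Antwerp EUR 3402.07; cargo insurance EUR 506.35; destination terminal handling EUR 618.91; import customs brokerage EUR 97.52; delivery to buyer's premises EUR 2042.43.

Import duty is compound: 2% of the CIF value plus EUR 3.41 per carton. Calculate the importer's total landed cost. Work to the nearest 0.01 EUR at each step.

CFR: the seller pays costs through ocean freight to the destination port, but not insurance.
Already in the invoice (seller's account under CFR): inland to port, origin terminal, freight — exclude.
CIF value = CFR price + insurance = 339386.07 + 506.35 = 339892.42
Ad valorem component: 339892.42 × 2% = 6797.85
Specific component: 21050 × 3.41 = 71780.50
Import duty = 6797.85 + 71780.50 = 78578.35
Buyer bears: insurance 506.35 + destination terminal 618.91 + brokerage 97.52 + delivery 2042.43 + duty 78578.35 = 81843.56
Landed cost = invoice 339386.07 + 81843.56 = 421229.63

Total landed cost: EUR 421229.63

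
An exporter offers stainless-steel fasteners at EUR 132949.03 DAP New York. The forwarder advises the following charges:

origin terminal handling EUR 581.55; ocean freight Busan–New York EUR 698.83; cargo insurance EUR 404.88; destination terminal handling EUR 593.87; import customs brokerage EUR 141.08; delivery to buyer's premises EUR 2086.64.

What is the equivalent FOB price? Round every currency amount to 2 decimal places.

FOB price: EUR 129164.81

Not relevant to the conversion: origin terminal — on the seller under both DAP and FOB; already in the DAP price and stays in the FOB price. brokerage — on the buyer under both terms; not part of either seller's price.
From DAP to FOB, the seller no longer bears: freight, insurance, destination terminal, delivery.
FOB price = 132949.03 − 698.83 − 404.88 − 593.87 − 2086.64 = 129164.81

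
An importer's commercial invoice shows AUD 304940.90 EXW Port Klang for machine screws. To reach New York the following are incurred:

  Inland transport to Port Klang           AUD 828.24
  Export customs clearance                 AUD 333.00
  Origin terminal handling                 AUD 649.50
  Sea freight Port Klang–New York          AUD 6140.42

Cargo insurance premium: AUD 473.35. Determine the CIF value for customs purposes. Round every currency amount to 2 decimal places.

CIF = EXW price + pre-shipment costs + freight + insurance
CIF = 304940.90 + 828.24 + 333.00 + 649.50 + 6140.42 + 473.35 = 313365.41

CIF value: AUD 313365.41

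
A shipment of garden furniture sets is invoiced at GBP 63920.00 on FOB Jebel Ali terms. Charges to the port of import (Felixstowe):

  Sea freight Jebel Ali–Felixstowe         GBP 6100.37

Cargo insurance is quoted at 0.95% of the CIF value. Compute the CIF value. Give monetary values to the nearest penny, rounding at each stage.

CIF value: GBP 70691.94

Let C be the CIF value. C = FOB price + freight + 0.95% × C
C − 0.95% × C = 63920.00 + 6100.37
0.9905 × C = 70020.37
C = 70020.37 / 0.9905 = 70691.94
Insurance premium = 0.95% × 70691.94 = 671.57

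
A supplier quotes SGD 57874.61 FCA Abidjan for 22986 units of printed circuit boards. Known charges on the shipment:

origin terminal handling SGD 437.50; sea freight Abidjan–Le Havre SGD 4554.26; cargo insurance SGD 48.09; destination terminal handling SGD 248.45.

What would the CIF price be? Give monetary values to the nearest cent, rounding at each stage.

CIF price: SGD 62914.46

Not relevant to the conversion: destination terminal — on the buyer under both terms; not part of either seller's price.
From FCA to CIF, the seller additionally bears: origin terminal, freight, insurance.
CIF price = 57874.61 + 437.50 + 4554.26 + 48.09 = 62914.46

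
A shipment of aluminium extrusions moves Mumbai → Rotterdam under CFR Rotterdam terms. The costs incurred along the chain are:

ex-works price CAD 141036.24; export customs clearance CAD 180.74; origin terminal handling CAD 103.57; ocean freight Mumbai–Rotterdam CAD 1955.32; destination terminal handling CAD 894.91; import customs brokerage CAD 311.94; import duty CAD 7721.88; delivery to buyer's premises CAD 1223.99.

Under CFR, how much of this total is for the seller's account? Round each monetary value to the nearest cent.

CFR: the seller pays costs through ocean freight to the destination port, but not insurance.
Seller's account: goods 141036.24 + export clearance 180.74 + origin terminal 103.57 + freight 1955.32 = 143275.87
Buyer's account: destination terminal 894.91 + brokerage 311.94 + duty 7721.88 + delivery 1223.99 = 10152.72

Seller's account: CAD 143275.87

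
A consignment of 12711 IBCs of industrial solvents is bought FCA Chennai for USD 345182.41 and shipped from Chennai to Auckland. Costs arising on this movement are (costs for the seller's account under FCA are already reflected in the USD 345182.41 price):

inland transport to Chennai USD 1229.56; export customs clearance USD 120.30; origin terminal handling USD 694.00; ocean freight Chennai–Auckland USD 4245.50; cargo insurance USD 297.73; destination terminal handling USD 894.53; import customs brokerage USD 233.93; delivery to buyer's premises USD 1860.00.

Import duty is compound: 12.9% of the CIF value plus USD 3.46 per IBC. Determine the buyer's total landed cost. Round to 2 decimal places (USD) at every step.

FCA: the seller delivers export-cleared goods to the carrier; the buyer bears costs from that point.
Already in the invoice (seller's account under FCA): inland to port, export clearance — exclude.
CIF value = FCA price + origin terminal + freight + insurance = 345182.41 + 694.00 + 4245.50 + 297.73 = 350419.64
Ad valorem component: 350419.64 × 12.9% = 45204.13
Specific component: 12711 × 3.46 = 43980.06
Import duty = 45204.13 + 43980.06 = 89184.19
Buyer bears: origin terminal 694.00 + freight 4245.50 + insurance 297.73 + destination terminal 894.53 + brokerage 233.93 + delivery 1860.00 + duty 89184.19 = 97409.88
Landed cost = invoice 345182.41 + 97409.88 = 442592.29

Total landed cost: USD 442592.29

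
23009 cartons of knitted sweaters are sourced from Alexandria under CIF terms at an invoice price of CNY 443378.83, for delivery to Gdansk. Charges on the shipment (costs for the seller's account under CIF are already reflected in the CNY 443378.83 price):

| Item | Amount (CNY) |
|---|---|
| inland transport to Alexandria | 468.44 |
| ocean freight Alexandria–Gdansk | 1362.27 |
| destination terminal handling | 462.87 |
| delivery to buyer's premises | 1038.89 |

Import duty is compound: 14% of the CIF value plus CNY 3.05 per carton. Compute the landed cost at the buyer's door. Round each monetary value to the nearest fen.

Total landed cost: CNY 577131.08

CIF: the seller pays costs through ocean freight and marine insurance to the destination port.
Already in the invoice (seller's account under CIF): inland to port, freight — exclude.
The CIF price already equals the CIF value: 443378.83
Ad valorem component: 443378.83 × 14% = 62073.04
Specific component: 23009 × 3.05 = 70177.45
Import duty = 62073.04 + 70177.45 = 132250.49
Buyer bears: destination terminal 462.87 + delivery 1038.89 + duty 132250.49 = 133752.25
Landed cost = invoice 443378.83 + 133752.25 = 577131.08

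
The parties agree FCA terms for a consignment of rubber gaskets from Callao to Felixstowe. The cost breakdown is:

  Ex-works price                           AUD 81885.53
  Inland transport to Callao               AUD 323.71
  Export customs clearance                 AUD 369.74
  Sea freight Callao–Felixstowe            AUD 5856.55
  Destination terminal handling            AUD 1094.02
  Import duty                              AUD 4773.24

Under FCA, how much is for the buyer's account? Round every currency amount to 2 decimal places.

Buyer's account: AUD 11723.81

FCA: the seller delivers export-cleared goods to the carrier; the buyer bears costs from that point.
Seller's account: goods 81885.53 + inland to port 323.71 + export clearance 369.74 = 82578.98
Buyer's account: freight 5856.55 + destination terminal 1094.02 + duty 4773.24 = 11723.81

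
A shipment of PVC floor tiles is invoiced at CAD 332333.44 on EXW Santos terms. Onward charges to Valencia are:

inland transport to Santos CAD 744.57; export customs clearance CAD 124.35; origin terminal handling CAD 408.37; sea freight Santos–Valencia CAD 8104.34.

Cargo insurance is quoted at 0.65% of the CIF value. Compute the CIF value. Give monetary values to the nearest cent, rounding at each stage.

Let C be the CIF value. C = EXW price + pre-shipment costs + freight + 0.65% × C
C − 0.65% × C = 332333.44 + 744.57 + 124.35 + 408.37 + 8104.34
0.9935 × C = 341715.07
C = 341715.07 / 0.9935 = 343950.75
Insurance premium = 0.65% × 343950.75 = 2235.68

CIF value: CAD 343950.75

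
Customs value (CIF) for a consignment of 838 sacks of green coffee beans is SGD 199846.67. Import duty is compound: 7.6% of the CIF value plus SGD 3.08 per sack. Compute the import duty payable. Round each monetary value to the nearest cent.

Import duty: SGD 17769.39

Ad valorem component: 199846.67 × 7.6% = 15188.35
Specific component: 838 × 3.08 = 2581.04
Import duty = 15188.35 + 2581.04 = 17769.39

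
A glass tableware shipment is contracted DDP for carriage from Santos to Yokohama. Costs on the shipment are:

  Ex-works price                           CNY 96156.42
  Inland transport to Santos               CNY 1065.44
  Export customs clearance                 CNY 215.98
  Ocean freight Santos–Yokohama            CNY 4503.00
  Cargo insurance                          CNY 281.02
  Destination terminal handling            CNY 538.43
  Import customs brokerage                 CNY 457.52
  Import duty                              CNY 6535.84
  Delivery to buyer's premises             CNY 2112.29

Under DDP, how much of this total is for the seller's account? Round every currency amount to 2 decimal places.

Seller's account: CNY 111865.94

DDP: the seller bears all costs including import duty.
Seller's account: goods 96156.42 + inland to port 1065.44 + export clearance 215.98 + freight 4503.00 + insurance 281.02 + destination terminal 538.43 + brokerage 457.52 + duty 6535.84 + delivery 2112.29 = 111865.94
Buyer's account: 0.00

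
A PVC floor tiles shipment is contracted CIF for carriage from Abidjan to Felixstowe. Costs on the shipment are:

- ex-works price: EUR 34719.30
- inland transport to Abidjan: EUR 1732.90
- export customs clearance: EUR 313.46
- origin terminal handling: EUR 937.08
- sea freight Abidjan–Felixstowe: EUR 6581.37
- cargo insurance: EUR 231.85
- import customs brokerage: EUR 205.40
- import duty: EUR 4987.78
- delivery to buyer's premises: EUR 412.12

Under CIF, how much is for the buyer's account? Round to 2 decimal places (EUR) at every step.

Buyer's account: EUR 5605.30

CIF: the seller pays costs through ocean freight and marine insurance to the destination port.
Seller's account: goods 34719.30 + inland to port 1732.90 + export clearance 313.46 + origin terminal 937.08 + freight 6581.37 + insurance 231.85 = 44515.96
Buyer's account: brokerage 205.40 + duty 4987.78 + delivery 412.12 = 5605.30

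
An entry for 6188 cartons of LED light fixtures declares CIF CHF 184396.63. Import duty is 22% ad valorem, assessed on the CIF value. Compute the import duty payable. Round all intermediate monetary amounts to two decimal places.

Import duty: CHF 40567.26

Import duty = 184396.63 × 22% = 40567.26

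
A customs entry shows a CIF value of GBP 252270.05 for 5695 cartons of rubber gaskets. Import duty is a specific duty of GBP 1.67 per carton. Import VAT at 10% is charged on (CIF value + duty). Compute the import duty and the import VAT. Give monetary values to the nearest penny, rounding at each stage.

Import duty = 5695 × 1.67 = 9510.65
VAT base = CIF + duty = 252270.05 + 9510.65 = 261780.70
Import VAT = 261780.70 × 10% = 26178.07

Import duty: GBP 9510.65; import VAT: GBP 26178.07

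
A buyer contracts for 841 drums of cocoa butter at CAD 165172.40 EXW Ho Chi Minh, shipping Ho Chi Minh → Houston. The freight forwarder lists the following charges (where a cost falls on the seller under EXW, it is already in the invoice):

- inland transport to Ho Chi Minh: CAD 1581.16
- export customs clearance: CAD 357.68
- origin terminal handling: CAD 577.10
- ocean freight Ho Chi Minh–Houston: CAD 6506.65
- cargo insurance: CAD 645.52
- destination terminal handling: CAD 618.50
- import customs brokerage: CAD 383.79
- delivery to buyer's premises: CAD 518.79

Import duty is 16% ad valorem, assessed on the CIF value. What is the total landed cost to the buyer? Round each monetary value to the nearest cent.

EXW: the seller makes goods available at their premises; the buyer bears all onward costs.
CIF value = EXW price + inland to port + export clearance + origin terminal + freight + insurance = 165172.40 + 1581.16 + 357.68 + 577.10 + 6506.65 + 645.52 = 174840.51
Import duty = 174840.51 × 16% = 27974.48
Buyer bears: inland to port 1581.16 + export clearance 357.68 + origin terminal 577.10 + freight 6506.65 + insurance 645.52 + destination terminal 618.50 + brokerage 383.79 + delivery 518.79 + duty 27974.48 = 39163.67
Landed cost = invoice 165172.40 + 39163.67 = 204336.07

Total landed cost: CAD 204336.07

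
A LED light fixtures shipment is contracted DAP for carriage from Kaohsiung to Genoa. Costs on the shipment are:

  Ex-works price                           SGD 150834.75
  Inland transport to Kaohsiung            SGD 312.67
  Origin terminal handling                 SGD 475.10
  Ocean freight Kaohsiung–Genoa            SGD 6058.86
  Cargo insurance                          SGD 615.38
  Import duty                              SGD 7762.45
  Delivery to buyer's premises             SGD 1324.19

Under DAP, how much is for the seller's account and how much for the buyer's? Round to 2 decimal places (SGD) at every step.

Seller: SGD 159620.95; buyer: SGD 7762.45

DAP: the seller bears all costs to the named destination except import duty and clearance.
Seller's account: goods 150834.75 + inland to port 312.67 + origin terminal 475.10 + freight 6058.86 + insurance 615.38 + delivery 1324.19 = 159620.95
Buyer's account: duty 7762.45 = 7762.45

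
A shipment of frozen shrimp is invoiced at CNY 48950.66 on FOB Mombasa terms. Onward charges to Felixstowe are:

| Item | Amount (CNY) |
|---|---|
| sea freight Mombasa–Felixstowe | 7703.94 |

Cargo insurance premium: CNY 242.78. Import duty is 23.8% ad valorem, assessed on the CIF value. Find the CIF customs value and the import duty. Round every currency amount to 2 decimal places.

CIF = FOB price + freight + insurance
CIF = 48950.66 + 7703.94 + 242.78 = 56897.38
Import duty = 56897.38 × 23.8% = 13541.58

CIF value: CNY 56897.38; import duty: CNY 13541.58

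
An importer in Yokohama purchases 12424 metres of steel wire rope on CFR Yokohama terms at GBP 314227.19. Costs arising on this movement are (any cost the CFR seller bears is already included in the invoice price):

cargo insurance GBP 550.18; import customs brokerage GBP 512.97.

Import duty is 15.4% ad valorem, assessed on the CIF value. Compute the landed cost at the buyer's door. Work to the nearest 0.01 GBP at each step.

CFR: the seller pays costs through ocean freight to the destination port, but not insurance.
CIF value = CFR price + insurance = 314227.19 + 550.18 = 314777.37
Import duty = 314777.37 × 15.4% = 48475.71
Buyer bears: insurance 550.18 + brokerage 512.97 + duty 48475.71 = 49538.86
Landed cost = invoice 314227.19 + 49538.86 = 363766.05

Total landed cost: GBP 363766.05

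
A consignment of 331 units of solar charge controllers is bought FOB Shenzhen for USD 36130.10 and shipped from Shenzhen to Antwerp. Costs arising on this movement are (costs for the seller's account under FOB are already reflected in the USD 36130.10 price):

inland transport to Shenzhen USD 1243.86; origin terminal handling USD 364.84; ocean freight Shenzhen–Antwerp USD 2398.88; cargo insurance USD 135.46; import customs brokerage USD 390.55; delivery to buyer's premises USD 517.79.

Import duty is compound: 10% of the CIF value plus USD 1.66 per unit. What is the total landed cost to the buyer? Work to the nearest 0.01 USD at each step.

Total landed cost: USD 43988.68

FOB: the seller bears costs until goods are on board at the origin port; the buyer bears freight, insurance and all costs thereafter.
Already in the invoice (seller's account under FOB): inland to port, origin terminal — exclude.
CIF value = FOB price + freight + insurance = 36130.10 + 2398.88 + 135.46 = 38664.44
Ad valorem component: 38664.44 × 10% = 3866.44
Specific component: 331 × 1.66 = 549.46
Import duty = 3866.44 + 549.46 = 4415.90
Buyer bears: freight 2398.88 + insurance 135.46 + brokerage 390.55 + delivery 517.79 + duty 4415.90 = 7858.58
Landed cost = invoice 36130.10 + 7858.58 = 43988.68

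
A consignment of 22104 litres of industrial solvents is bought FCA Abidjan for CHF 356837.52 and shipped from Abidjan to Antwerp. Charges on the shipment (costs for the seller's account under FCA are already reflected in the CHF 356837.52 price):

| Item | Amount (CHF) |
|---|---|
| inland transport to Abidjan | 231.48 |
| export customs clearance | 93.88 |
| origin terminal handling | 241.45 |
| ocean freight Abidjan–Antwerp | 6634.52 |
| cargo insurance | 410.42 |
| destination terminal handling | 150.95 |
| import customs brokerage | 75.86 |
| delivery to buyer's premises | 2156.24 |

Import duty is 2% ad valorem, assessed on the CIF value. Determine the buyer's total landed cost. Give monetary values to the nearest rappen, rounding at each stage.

FCA: the seller delivers export-cleared goods to the carrier; the buyer bears costs from that point.
Already in the invoice (seller's account under FCA): inland to port, export clearance — exclude.
CIF value = FCA price + origin terminal + freight + insurance = 356837.52 + 241.45 + 6634.52 + 410.42 = 364123.91
Import duty = 364123.91 × 2% = 7282.48
Buyer bears: origin terminal 241.45 + freight 6634.52 + insurance 410.42 + destination terminal 150.95 + brokerage 75.86 + delivery 2156.24 + duty 7282.48 = 16951.92
Landed cost = invoice 356837.52 + 16951.92 = 373789.44

Total landed cost: CHF 373789.44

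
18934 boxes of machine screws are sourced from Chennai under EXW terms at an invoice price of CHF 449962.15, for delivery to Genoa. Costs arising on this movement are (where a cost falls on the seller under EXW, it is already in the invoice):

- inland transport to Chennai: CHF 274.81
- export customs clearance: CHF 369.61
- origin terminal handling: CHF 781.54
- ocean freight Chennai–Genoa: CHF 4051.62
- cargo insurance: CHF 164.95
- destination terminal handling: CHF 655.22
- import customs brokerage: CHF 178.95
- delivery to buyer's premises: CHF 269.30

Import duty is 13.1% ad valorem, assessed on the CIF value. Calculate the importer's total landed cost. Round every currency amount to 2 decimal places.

EXW: the seller makes goods available at their premises; the buyer bears all onward costs.
CIF value = EXW price + inland to port + export clearance + origin terminal + freight + insurance = 449962.15 + 274.81 + 369.61 + 781.54 + 4051.62 + 164.95 = 455604.68
Import duty = 455604.68 × 13.1% = 59684.21
Buyer bears: inland to port 274.81 + export clearance 369.61 + origin terminal 781.54 + freight 4051.62 + insurance 164.95 + destination terminal 655.22 + brokerage 178.95 + delivery 269.30 + duty 59684.21 = 66430.21
Landed cost = invoice 449962.15 + 66430.21 = 516392.36

Total landed cost: CHF 516392.36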